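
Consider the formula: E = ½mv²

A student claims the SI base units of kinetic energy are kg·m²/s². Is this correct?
Units of each symbol in E = ½mv²:
  m (mass): kg
  v (speed): m/s  → to the power 2, contributes m²/s²
  The factor ½ is dimensionless.

Multiplying the contributions: [kg] · [m²/s²]
Adding exponents of each base unit: kg: 1, m: 2, s: -2
SI base units of kinetic energy: kg·m²/s²

The claimed units kg·m²/s² match the derived units, so the claim is correct.

Answer: Yes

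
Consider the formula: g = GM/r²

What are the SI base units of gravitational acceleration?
Units of each symbol in g = GM/r²:
  G (gravitational constant): m³/(kg·s²)
  M (mass): kg
  r (distance): m  → to the power 2 in the denominator, contributes 1/m²

Multiplying the contributions: [m³/(kg·s²)] · [kg] · [1/m²]
Adding exponents of each base unit: m: 1, s: -2
SI base units of gravitational acceleration: m/s²

Answer: m/s²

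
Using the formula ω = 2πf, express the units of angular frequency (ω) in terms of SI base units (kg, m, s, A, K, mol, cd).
Units of each symbol in ω = 2πf:
  f (frequency): 1/s
  The factor 2π is dimensionless.

Multiplying the contributions: [1/s]
Adding exponents of each base unit: s: -1
SI base units of angular frequency: 1/s

Answer: 1/s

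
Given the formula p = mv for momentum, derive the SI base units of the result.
Units of each symbol in p = mv:
  m (mass): kg
  v (velocity): m/s

Multiplying the contributions: [kg] · [m/s]
Adding exponents of each base unit: kg: 1, m: 1, s: -1
SI base units of momentum: kg·m/s

Answer: kg·m/s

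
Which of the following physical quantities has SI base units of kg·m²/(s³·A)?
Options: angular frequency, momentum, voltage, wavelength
Checking the SI base units of each option:
  angular frequency (ω = 2πf): 1/s  ✗
  momentum (p = mv): kg·m/s  ✗
  voltage (V = IR): kg·m²/(s³·A)  ✓ matches
  wavelength (λ = v/f): m  ✗

Only voltage has units kg·m²/(s³·A).

Answer: voltage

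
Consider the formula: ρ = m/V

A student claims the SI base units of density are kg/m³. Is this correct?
Units of each symbol in ρ = m/V:
  m (mass): kg
  V (volume): m³  → in the denominator, contributes 1/m³

Multiplying the contributions: [kg] · [1/m³]
Adding exponents of each base unit: kg: 1, m: -3
SI base units of density: kg/m³

The claimed units kg/m³ match the derived units, so the claim is correct.

Answer: Yes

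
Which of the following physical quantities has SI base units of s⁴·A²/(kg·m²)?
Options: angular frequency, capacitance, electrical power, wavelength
Checking the SI base units of each option:
  angular frequency (ω = 2πf): 1/s  ✗
  capacitance (C = Q/V): s⁴·A²/(kg·m²)  ✓ matches
  electrical power (P = IV): kg·m²/s³  ✗
  wavelength (λ = v/f): m  ✗

Only capacitance has units s⁴·A²/(kg·m²).

Answer: capacitance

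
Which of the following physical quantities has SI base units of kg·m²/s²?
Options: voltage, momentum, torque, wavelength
Checking the SI base units of each option:
  voltage (V = IR): kg·m²/(s³·A)  ✗
  momentum (p = mv): kg·m/s  ✗
  torque (τ = Fr): kg·m²/s²  ✓ matches
  wavelength (λ = v/f): m  ✗

Only torque has units kg·m²/s².

Answer: torque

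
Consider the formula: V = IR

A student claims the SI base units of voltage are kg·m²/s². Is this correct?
Units of each symbol in V = IR:
  I (current): A
  R (resistance, in ohms): kg·m²/(s³·A²)

Multiplying the contributions: [A] · [kg·m²/(s³·A²)]
Adding exponents of each base unit: kg: 1, m: 2, s: -3, A: -1
SI base units of voltage: kg·m²/(s³·A)

The claimed units kg·m²/s² (exponents kg: 1, m: 2, s: -2) do not match the derived units kg·m²/(s³·A) (exponents kg: 1, m: 2, s: -3, A: -1), so the claim is incorrect.

Answer: No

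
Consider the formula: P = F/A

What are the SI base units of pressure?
Units of each symbol in P = F/A:
  F (force): kg·m/s²
  A (area): m²  → in the denominator, contributes 1/m²

Multiplying the contributions: [kg·m/s²] · [1/m²]
Adding exponents of each base unit: kg: 1, m: -1, s: -2
SI base units of pressure: kg/(m·s²)

Answer: kg/(m·s²)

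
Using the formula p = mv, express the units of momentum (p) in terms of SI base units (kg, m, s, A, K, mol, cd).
Units of each symbol in p = mv:
  m (mass): kg
  v (velocity): m/s

Multiplying the contributions: [kg] · [m/s]
Adding exponents of each base unit: kg: 1, m: 1, s: -1
SI base units of momentum: kg·m/s

Answer: kg·m/s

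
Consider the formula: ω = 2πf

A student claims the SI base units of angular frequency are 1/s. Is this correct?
Units of each symbol in ω = 2πf:
  f (frequency): 1/s
  The factor 2π is dimensionless.

Multiplying the contributions: [1/s]
Adding exponents of each base unit: s: -1
SI base units of angular frequency: 1/s

The claimed units 1/s match the derived units, so the claim is correct.

Answer: Yes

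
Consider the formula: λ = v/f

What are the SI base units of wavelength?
Units of each symbol in λ = v/f:
  v (wave speed): m/s
  f (frequency): 1/s  → in the denominator, contributes s

Multiplying the contributions: [m/s] · [s]
Adding exponents of each base unit: m: 1
SI base units of wavelength: m

Answer: m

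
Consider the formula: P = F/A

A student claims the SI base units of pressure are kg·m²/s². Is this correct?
Units of each symbol in P = F/A:
  F (force): kg·m/s²
  A (area): m²  → in the denominator, contributes 1/m²

Multiplying the contributions: [kg·m/s²] · [1/m²]
Adding exponents of each base unit: kg: 1, m: -1, s: -2
SI base units of pressure: kg/(m·s²)

The claimed units kg·m²/s² (exponents kg: 1, m: 2, s: -2) do not match the derived units kg/(m·s²) (exponents kg: 1, m: -1, s: -2), so the claim is incorrect.

Answer: No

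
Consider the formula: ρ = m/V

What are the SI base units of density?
Units of each symbol in ρ = m/V:
  m (mass): kg
  V (volume): m³  → in the denominator, contributes 1/m³

Multiplying the contributions: [kg] · [1/m³]
Adding exponents of each base unit: kg: 1, m: -3
SI base units of density: kg/m³

Answer: kg/m³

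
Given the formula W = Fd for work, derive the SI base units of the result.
Units of each symbol in W = Fd:
  F (force): kg·m/s²
  d (displacement): m

Multiplying the contributions: [kg·m/s²] · [m]
Adding exponents of each base unit: kg: 1, m: 2, s: -2
SI base units of work: kg·m²/s²

Answer: kg·m²/s²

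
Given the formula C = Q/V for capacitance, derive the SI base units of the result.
Units of each symbol in C = Q/V:
  Q (charge, in coulombs): s·A
  V (voltage, in volts): kg·m²/(s³·A)  → in the denominator, contributes s³·A/(kg·m²)

Multiplying the contributions: [s·A] · [s³·A/(kg·m²)]
Adding exponents of each base unit: kg: -1, m: -2, s: 4, A: 2
SI base units of capacitance: s⁴·A²/(kg·m²)

Answer: s⁴·A²/(kg·m²)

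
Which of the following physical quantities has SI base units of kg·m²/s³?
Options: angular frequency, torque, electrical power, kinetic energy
Checking the SI base units of each option:
  angular frequency (ω = 2πf): 1/s  ✗
  torque (τ = Fr): kg·m²/s²  ✗
  electrical power (P = IV): kg·m²/s³  ✓ matches
  kinetic energy (E = ½mv²): kg·m²/s²  ✗

Only electrical power has units kg·m²/s³.

Answer: electrical power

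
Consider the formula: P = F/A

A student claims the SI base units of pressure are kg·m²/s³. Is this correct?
Units of each symbol in P = F/A:
  F (force): kg·m/s²
  A (area): m²  → in the denominator, contributes 1/m²

Multiplying the contributions: [kg·m/s²] · [1/m²]
Adding exponents of each base unit: kg: 1, m: -1, s: -2
SI base units of pressure: kg/(m·s²)

The claimed units kg·m²/s³ (exponents kg: 1, m: 2, s: -3) do not match the derived units kg/(m·s²) (exponents kg: 1, m: -1, s: -2), so the claim is incorrect.

Answer: No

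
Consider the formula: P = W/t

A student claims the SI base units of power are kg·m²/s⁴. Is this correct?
Units of each symbol in P = W/t:
  W (work): kg·m²/s²
  t (time): s  → in the denominator, contributes 1/s

Multiplying the contributions: [kg·m²/s²] · [1/s]
Adding exponents of each base unit: kg: 1, m: 2, s: -3
SI base units of power: kg·m²/s³

The claimed units kg·m²/s⁴ (exponents kg: 1, m: 2, s: -4) do not match the derived units kg·m²/s³ (exponents kg: 1, m: 2, s: -3), so the claim is incorrect.

Answer: No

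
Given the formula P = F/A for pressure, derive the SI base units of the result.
Units of each symbol in P = F/A:
  F (force): kg·m/s²
  A (area): m²  → in the denominator, contributes 1/m²

Multiplying the contributions: [kg·m/s²] · [1/m²]
Adding exponents of each base unit: kg: 1, m: -1, s: -2
SI base units of pressure: kg/(m·s²)

Answer: kg/(m·s²)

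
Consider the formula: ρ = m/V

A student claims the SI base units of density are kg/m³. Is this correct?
Units of each symbol in ρ = m/V:
  m (mass): kg
  V (volume): m³  → in the denominator, contributes 1/m³

Multiplying the contributions: [kg] · [1/m³]
Adding exponents of each base unit: kg: 1, m: -3
SI base units of density: kg/m³

The claimed units kg/m³ match the derived units, so the claim is correct.

Answer: Yes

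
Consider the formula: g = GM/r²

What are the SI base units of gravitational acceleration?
Units of each symbol in g = GM/r²:
  G (gravitational constant): m³/(kg·s²)
  M (mass): kg
  r (distance): m  → to the power 2 in the denominator, contributes 1/m²

Multiplying the contributions: [m³/(kg·s²)] · [kg] · [1/m²]
Adding exponents of each base unit: m: 1, s: -2
SI base units of gravitational acceleration: m/s²

Answer: m/s²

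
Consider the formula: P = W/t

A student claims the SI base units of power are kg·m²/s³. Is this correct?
Units of each symbol in P = W/t:
  W (work): kg·m²/s²
  t (time): s  → in the denominator, contributes 1/s

Multiplying the contributions: [kg·m²/s²] · [1/s]
Adding exponents of each base unit: kg: 1, m: 2, s: -3
SI base units of power: kg·m²/s³

The claimed units kg·m²/s³ match the derived units, so the claim is correct.

Answer: Yes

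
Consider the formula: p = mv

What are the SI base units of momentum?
Units of each symbol in p = mv:
  m (mass): kg
  v (velocity): m/s

Multiplying the contributions: [kg] · [m/s]
Adding exponents of each base unit: kg: 1, m: 1, s: -1
SI base units of momentum: kg·m/s

Answer: kg·m/s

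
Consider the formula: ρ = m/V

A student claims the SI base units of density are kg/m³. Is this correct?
Units of each symbol in ρ = m/V:
  m (mass): kg
  V (volume): m³  → in the denominator, contributes 1/m³

Multiplying the contributions: [kg] · [1/m³]
Adding exponents of each base unit: kg: 1, m: -3
SI base units of density: kg/m³

The claimed units kg/m³ match the derived units, so the claim is correct.

Answer: Yes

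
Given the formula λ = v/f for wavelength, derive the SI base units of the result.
Units of each symbol in λ = v/f:
  v (wave speed): m/s
  f (frequency): 1/s  → in the denominator, contributes s

Multiplying the contributions: [m/s] · [s]
Adding exponents of each base unit: m: 1
SI base units of wavelength: m

Answer: m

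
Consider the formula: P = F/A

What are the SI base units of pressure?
Units of each symbol in P = F/A:
  F (force): kg·m/s²
  A (area): m²  → in the denominator, contributes 1/m²

Multiplying the contributions: [kg·m/s²] · [1/m²]
Adding exponents of each base unit: kg: 1, m: -1, s: -2
SI base units of pressure: kg/(m·s²)

Answer: kg/(m·s²)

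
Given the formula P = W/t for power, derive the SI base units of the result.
Units of each symbol in P = W/t:
  W (work): kg·m²/s²
  t (time): s  → in the denominator, contributes 1/s

Multiplying the contributions: [kg·m²/s²] · [1/s]
Adding exponents of each base unit: kg: 1, m: 2, s: -3
SI base units of power: kg·m²/s³

Answer: kg·m²/s³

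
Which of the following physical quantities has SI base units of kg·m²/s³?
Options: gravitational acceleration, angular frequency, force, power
Checking the SI base units of each option:
  gravitational acceleration (g = GM/r²): m/s²  ✗
  angular frequency (ω = 2πf): 1/s  ✗
  force (F = ma): kg·m/s²  ✗
  power (P = W/t): kg·m²/s³  ✓ matches

Only power has units kg·m²/s³.

Answer: power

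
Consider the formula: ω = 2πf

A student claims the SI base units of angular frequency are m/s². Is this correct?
Units of each symbol in ω = 2πf:
  f (frequency): 1/s
  The factor 2π is dimensionless.

Multiplying the contributions: [1/s]
Adding exponents of each base unit: s: -1
SI base units of angular frequency: 1/s

The claimed units m/s² (exponents m: 1, s: -2) do not match the derived units 1/s (exponents s: -1), so the claim is incorrect.

Answer: No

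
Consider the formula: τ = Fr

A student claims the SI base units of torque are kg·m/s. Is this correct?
Units of each symbol in τ = Fr:
  F (force): kg·m/s²
  r (lever arm): m

Multiplying the contributions: [kg·m/s²] · [m]
Adding exponents of each base unit: kg: 1, m: 2, s: -2
SI base units of torque: kg·m²/s²

The claimed units kg·m/s (exponents kg: 1, m: 1, s: -1) do not match the derived units kg·m²/s² (exponents kg: 1, m: 2, s: -2), so the claim is incorrect.

Answer: No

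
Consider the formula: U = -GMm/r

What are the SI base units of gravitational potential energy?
Units of each symbol in U = -GMm/r:
  G (gravitational constant): m³/(kg·s²)
  M (mass): kg
  m (mass): kg
  r (distance): m  → in the denominator, contributes 1/m
  The minus sign does not affect the units.

Multiplying the contributions: [m³/(kg·s²)] · [kg] · [kg] · [1/m]
Adding exponents of each base unit: kg: 1, m: 2, s: -2
SI base units of gravitational potential energy: kg·m²/s²

Answer: kg·m²/s²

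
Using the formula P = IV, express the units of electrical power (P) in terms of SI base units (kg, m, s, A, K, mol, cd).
Units of each symbol in P = IV:
  I (current): A
  V (voltage, in volts): kg·m²/(s³·A)

Multiplying the contributions: [A] · [kg·m²/(s³·A)]
Adding exponents of each base unit: kg: 1, m: 2, s: -3
SI base units of electrical power: kg·m²/s³

Answer: kg·m²/s³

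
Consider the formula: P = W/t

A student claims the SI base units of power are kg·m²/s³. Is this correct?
Units of each symbol in P = W/t:
  W (work): kg·m²/s²
  t (time): s  → in the denominator, contributes 1/s

Multiplying the contributions: [kg·m²/s²] · [1/s]
Adding exponents of each base unit: kg: 1, m: 2, s: -3
SI base units of power: kg·m²/s³

The claimed units kg·m²/s³ match the derived units, so the claim is correct.

Answer: Yes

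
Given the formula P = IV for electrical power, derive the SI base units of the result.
Units of each symbol in P = IV:
  I (current): A
  V (voltage, in volts): kg·m²/(s³·A)

Multiplying the contributions: [A] · [kg·m²/(s³·A)]
Adding exponents of each base unit: kg: 1, m: 2, s: -3
SI base units of electrical power: kg·m²/s³

Answer: kg·m²/s³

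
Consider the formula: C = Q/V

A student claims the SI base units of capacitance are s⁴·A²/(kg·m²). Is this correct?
Units of each symbol in C = Q/V:
  Q (charge, in coulombs): s·A
  V (voltage, in volts): kg·m²/(s³·A)  → in the denominator, contributes s³·A/(kg·m²)

Multiplying the contributions: [s·A] · [s³·A/(kg·m²)]
Adding exponents of each base unit: kg: -1, m: -2, s: 4, A: 2
SI base units of capacitance: s⁴·A²/(kg·m²)

The claimed units s⁴·A²/(kg·m²) match the derived units, so the claim is correct.

Answer: Yes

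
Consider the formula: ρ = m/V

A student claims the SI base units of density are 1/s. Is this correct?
Units of each symbol in ρ = m/V:
  m (mass): kg
  V (volume): m³  → in the denominator, contributes 1/m³

Multiplying the contributions: [kg] · [1/m³]
Adding exponents of each base unit: kg: 1, m: -3
SI base units of density: kg/m³

The claimed units 1/s (exponents s: -1) do not match the derived units kg/m³ (exponents kg: 1, m: -3), so the claim is incorrect.

Answer: No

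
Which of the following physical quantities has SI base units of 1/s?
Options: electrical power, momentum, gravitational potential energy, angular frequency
Checking the SI base units of each option:
  electrical power (P = IV): kg·m²/s³  ✗
  momentum (p = mv): kg·m/s  ✗
  gravitational potential energy (U = -GMm/r): kg·m²/s²  ✗
  angular frequency (ω = 2πf): 1/s  ✓ matches

Only angular frequency has units 1/s.

Answer: angular frequency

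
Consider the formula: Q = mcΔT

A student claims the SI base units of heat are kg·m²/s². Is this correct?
Units of each symbol in Q = mcΔT:
  m (mass): kg
  c (specific heat capacity, in J/(kg·K)): m²/(s²·K)
  ΔT (temperature change): K

Multiplying the contributions: [kg] · [m²/(s²·K)] · [K]
Adding exponents of each base unit: kg: 1, m: 2, s: -2
SI base units of heat: kg·m²/s²

The claimed units kg·m²/s² match the derived units, so the claim is correct.

Answer: Yes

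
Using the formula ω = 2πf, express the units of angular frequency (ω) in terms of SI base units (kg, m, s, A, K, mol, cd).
Units of each symbol in ω = 2πf:
  f (frequency): 1/s
  The factor 2π is dimensionless.

Multiplying the contributions: [1/s]
Adding exponents of each base unit: s: -1
SI base units of angular frequency: 1/s

Answer: 1/s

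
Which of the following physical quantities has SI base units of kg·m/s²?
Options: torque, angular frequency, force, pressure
Checking the SI base units of each option:
  torque (τ = Fr): kg·m²/s²  ✗
  angular frequency (ω = 2πf): 1/s  ✗
  force (F = ma): kg·m/s²  ✓ matches
  pressure (P = F/A): kg/(m·s²)  ✗

Only force has units kg·m/s².

Answer: force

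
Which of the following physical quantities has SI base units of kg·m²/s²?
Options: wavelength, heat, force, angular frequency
Checking the SI base units of each option:
  wavelength (λ = v/f): m  ✗
  heat (Q = mcΔT): kg·m²/s²  ✓ matches
  force (F = ma): kg·m/s²  ✗
  angular frequency (ω = 2πf): 1/s  ✗

Only heat has units kg·m²/s².

Answer: heat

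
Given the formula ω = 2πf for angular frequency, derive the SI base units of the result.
Units of each symbol in ω = 2πf:
  f (frequency): 1/s
  The factor 2π is dimensionless.

Multiplying the contributions: [1/s]
Adding exponents of each base unit: s: -1
SI base units of angular frequency: 1/s

Answer: 1/s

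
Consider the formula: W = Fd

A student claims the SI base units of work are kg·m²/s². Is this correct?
Units of each symbol in W = Fd:
  F (force): kg·m/s²
  d (displacement): m

Multiplying the contributions: [kg·m/s²] · [m]
Adding exponents of each base unit: kg: 1, m: 2, s: -2
SI base units of work: kg·m²/s²

The claimed units kg·m²/s² match the derived units, so the claim is correct.

Answer: Yes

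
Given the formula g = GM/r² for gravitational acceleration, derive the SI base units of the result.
Units of each symbol in g = GM/r²:
  G (gravitational constant): m³/(kg·s²)
  M (mass): kg
  r (distance): m  → to the power 2 in the denominator, contributes 1/m²

Multiplying the contributions: [m³/(kg·s²)] · [kg] · [1/m²]
Adding exponents of each base unit: m: 1, s: -2
SI base units of gravitational acceleration: m/s²

Answer: m/s²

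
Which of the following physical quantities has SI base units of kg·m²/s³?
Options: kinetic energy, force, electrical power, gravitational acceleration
Checking the SI base units of each option:
  kinetic energy (E = ½mv²): kg·m²/s²  ✗
  force (F = ma): kg·m/s²  ✗
  electrical power (P = IV): kg·m²/s³  ✓ matches
  gravitational acceleration (g = GM/r²): m/s²  ✗

Only electrical power has units kg·m²/s³.

Answer: electrical power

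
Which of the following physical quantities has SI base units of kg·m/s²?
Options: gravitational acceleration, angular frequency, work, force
Checking the SI base units of each option:
  gravitational acceleration (g = GM/r²): m/s²  ✗
  angular frequency (ω = 2πf): 1/s  ✗
  work (W = Fd): kg·m²/s²  ✗
  force (F = ma): kg·m/s²  ✓ matches

Only force has units kg·m/s².

Answer: force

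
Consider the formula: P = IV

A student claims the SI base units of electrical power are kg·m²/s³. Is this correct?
Units of each symbol in P = IV:
  I (current): A
  V (voltage, in volts): kg·m²/(s³·A)

Multiplying the contributions: [A] · [kg·m²/(s³·A)]
Adding exponents of each base unit: kg: 1, m: 2, s: -3
SI base units of electrical power: kg·m²/s³

The claimed units kg·m²/s³ match the derived units, so the claim is correct.

Answer: Yes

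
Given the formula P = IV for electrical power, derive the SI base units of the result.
Units of each symbol in P = IV:
  I (current): A
  V (voltage, in volts): kg·m²/(s³·A)

Multiplying the contributions: [A] · [kg·m²/(s³·A)]
Adding exponents of each base unit: kg: 1, m: 2, s: -3
SI base units of electrical power: kg·m²/s³

Answer: kg·m²/s³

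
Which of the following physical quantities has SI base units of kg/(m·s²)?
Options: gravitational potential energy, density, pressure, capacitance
Checking the SI base units of each option:
  gravitational potential energy (U = -GMm/r): kg·m²/s²  ✗
  density (ρ = m/V): kg/m³  ✗
  pressure (P = F/A): kg/(m·s²)  ✓ matches
  capacitance (C = Q/V): s⁴·A²/(kg·m²)  ✗

Only pressure has units kg/(m·s²).

Answer: pressure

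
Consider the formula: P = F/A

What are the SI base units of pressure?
Units of each symbol in P = F/A:
  F (force): kg·m/s²
  A (area): m²  → in the denominator, contributes 1/m²

Multiplying the contributions: [kg·m/s²] · [1/m²]
Adding exponents of each base unit: kg: 1, m: -1, s: -2
SI base units of pressure: kg/(m·s²)

Answer: kg/(m·s²)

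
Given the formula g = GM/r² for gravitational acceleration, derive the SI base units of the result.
Units of each symbol in g = GM/r²:
  G (gravitational constant): m³/(kg·s²)
  M (mass): kg
  r (distance): m  → to the power 2 in the denominator, contributes 1/m²

Multiplying the contributions: [m³/(kg·s²)] · [kg] · [1/m²]
Adding exponents of each base unit: m: 1, s: -2
SI base units of gravitational acceleration: m/s²

Answer: m/s²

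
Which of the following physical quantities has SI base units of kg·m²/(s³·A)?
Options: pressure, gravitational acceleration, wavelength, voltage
Checking the SI base units of each option:
  pressure (P = F/A): kg/(m·s²)  ✗
  gravitational acceleration (g = GM/r²): m/s²  ✗
  wavelength (λ = v/f): m  ✗
  voltage (V = IR): kg·m²/(s³·A)  ✓ matches

Only voltage has units kg·m²/(s³·A).

Answer: voltage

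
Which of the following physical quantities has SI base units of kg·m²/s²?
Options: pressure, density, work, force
Checking the SI base units of each option:
  pressure (P = F/A): kg/(m·s²)  ✗
  density (ρ = m/V): kg/m³  ✗
  work (W = Fd): kg·m²/s²  ✓ matches
  force (F = ma): kg·m/s²  ✗

Only work has units kg·m²/s².

Answer: work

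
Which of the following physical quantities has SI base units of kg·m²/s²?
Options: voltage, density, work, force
Checking the SI base units of each option:
  voltage (V = IR): kg·m²/(s³·A)  ✗
  density (ρ = m/V): kg/m³  ✗
  work (W = Fd): kg·m²/s²  ✓ matches
  force (F = ma): kg·m/s²  ✗

Only work has units kg·m²/s².

Answer: work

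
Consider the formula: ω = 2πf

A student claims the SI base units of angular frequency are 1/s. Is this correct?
Units of each symbol in ω = 2πf:
  f (frequency): 1/s
  The factor 2π is dimensionless.

Multiplying the contributions: [1/s]
Adding exponents of each base unit: s: -1
SI base units of angular frequency: 1/s

The claimed units 1/s match the derived units, so the claim is correct.

Answer: Yes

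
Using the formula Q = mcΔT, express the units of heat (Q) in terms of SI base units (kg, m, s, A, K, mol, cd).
Units of each symbol in Q = mcΔT:
  m (mass): kg
  c (specific heat capacity, in J/(kg·K)): m²/(s²·K)
  ΔT (temperature change): K

Multiplying the contributions: [kg] · [m²/(s²·K)] · [K]
Adding exponents of each base unit: kg: 1, m: 2, s: -2
SI base units of heat: kg·m²/s²

Answer: kg·m²/s²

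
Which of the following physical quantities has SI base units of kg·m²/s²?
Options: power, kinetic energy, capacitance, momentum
Checking the SI base units of each option:
  power (P = W/t): kg·m²/s³  ✗
  kinetic energy (E = ½mv²): kg·m²/s²  ✓ matches
  capacitance (C = Q/V): s⁴·A²/(kg·m²)  ✗
  momentum (p = mv): kg·m/s  ✗

Only kinetic energy has units kg·m²/s².

Answer: kinetic energy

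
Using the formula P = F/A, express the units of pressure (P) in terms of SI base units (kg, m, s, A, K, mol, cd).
Units of each symbol in P = F/A:
  F (force): kg·m/s²
  A (area): m²  → in the denominator, contributes 1/m²

Multiplying the contributions: [kg·m/s²] · [1/m²]
Adding exponents of each base unit: kg: 1, m: -1, s: -2
SI base units of pressure: kg/(m·s²)

Answer: kg/(m·s²)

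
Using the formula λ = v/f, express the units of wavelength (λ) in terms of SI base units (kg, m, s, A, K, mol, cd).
Units of each symbol in λ = v/f:
  v (wave speed): m/s
  f (frequency): 1/s  → in the denominator, contributes s

Multiplying the contributions: [m/s] · [s]
Adding exponents of each base unit: m: 1
SI base units of wavelength: m

Answer: m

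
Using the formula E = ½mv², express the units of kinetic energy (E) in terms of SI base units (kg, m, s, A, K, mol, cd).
Units of each symbol in E = ½mv²:
  m (mass): kg
  v (speed): m/s  → to the power 2, contributes m²/s²
  The factor ½ is dimensionless.

Multiplying the contributions: [kg] · [m²/s²]
Adding exponents of each base unit: kg: 1, m: 2, s: -2
SI base units of kinetic energy: kg·m²/s²

Answer: kg·m²/s²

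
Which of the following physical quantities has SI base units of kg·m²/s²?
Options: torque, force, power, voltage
Checking the SI base units of each option:
  torque (τ = Fr): kg·m²/s²  ✓ matches
  force (F = ma): kg·m/s²  ✗
  power (P = W/t): kg·m²/s³  ✗
  voltage (V = IR): kg·m²/(s³·A)  ✗

Only torque has units kg·m²/s².

Answer: torque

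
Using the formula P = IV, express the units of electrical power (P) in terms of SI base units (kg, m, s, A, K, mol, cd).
Units of each symbol in P = IV:
  I (current): A
  V (voltage, in volts): kg·m²/(s³·A)

Multiplying the contributions: [A] · [kg·m²/(s³·A)]
Adding exponents of each base unit: kg: 1, m: 2, s: -3
SI base units of electrical power: kg·m²/s³

Answer: kg·m²/s³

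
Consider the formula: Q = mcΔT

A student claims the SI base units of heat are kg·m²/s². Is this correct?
Units of each symbol in Q = mcΔT:
  m (mass): kg
  c (specific heat capacity, in J/(kg·K)): m²/(s²·K)
  ΔT (temperature change): K

Multiplying the contributions: [kg] · [m²/(s²·K)] · [K]
Adding exponents of each base unit: kg: 1, m: 2, s: -2
SI base units of heat: kg·m²/s²

The claimed units kg·m²/s² match the derived units, so the claim is correct.

Answer: Yes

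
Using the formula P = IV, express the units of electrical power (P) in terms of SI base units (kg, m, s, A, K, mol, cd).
Units of each symbol in P = IV:
  I (current): A
  V (voltage, in volts): kg·m²/(s³·A)

Multiplying the contributions: [A] · [kg·m²/(s³·A)]
Adding exponents of each base unit: kg: 1, m: 2, s: -3
SI base units of electrical power: kg·m²/s³

Answer: kg·m²/s³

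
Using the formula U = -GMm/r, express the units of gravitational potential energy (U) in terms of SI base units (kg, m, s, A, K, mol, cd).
Units of each symbol in U = -GMm/r:
  G (gravitational constant): m³/(kg·s²)
  M (mass): kg
  m (mass): kg
  r (distance): m  → in the denominator, contributes 1/m
  The minus sign does not affect the units.

Multiplying the contributions: [m³/(kg·s²)] · [kg] · [kg] · [1/m]
Adding exponents of each base unit: kg: 1, m: 2, s: -2
SI base units of gravitational potential energy: kg·m²/s²

Answer: kg·m²/s²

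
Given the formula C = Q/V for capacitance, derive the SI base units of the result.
Units of each symbol in C = Q/V:
  Q (charge, in coulombs): s·A
  V (voltage, in volts): kg·m²/(s³·A)  → in the denominator, contributes s³·A/(kg·m²)

Multiplying the contributions: [s·A] · [s³·A/(kg·m²)]
Adding exponents of each base unit: kg: -1, m: -2, s: 4, A: 2
SI base units of capacitance: s⁴·A²/(kg·m²)

Answer: s⁴·A²/(kg·m²)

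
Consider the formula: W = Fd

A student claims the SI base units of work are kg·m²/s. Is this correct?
Units of each symbol in W = Fd:
  F (force): kg·m/s²
  d (displacement): m

Multiplying the contributions: [kg·m/s²] · [m]
Adding exponents of each base unit: kg: 1, m: 2, s: -2
SI base units of work: kg·m²/s²

The claimed units kg·m²/s (exponents kg: 1, m: 2, s: -1) do not match the derived units kg·m²/s² (exponents kg: 1, m: 2, s: -2), so the claim is incorrect.

Answer: No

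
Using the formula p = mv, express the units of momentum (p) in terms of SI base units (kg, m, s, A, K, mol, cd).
Units of each symbol in p = mv:
  m (mass): kg
  v (velocity): m/s

Multiplying the contributions: [kg] · [m/s]
Adding exponents of each base unit: kg: 1, m: 1, s: -1
SI base units of momentum: kg·m/s

Answer: kg·m/s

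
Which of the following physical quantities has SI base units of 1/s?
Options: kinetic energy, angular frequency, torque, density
Checking the SI base units of each option:
  kinetic energy (E = ½mv²): kg·m²/s²  ✗
  angular frequency (ω = 2πf): 1/s  ✓ matches
  torque (τ = Fr): kg·m²/s²  ✗
  density (ρ = m/V): kg/m³  ✗

Only angular frequency has units 1/s.

Answer: angular frequency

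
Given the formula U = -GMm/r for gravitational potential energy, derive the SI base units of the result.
Units of each symbol in U = -GMm/r:
  G (gravitational constant): m³/(kg·s²)
  M (mass): kg
  m (mass): kg
  r (distance): m  → in the denominator, contributes 1/m
  The minus sign does not affect the units.

Multiplying the contributions: [m³/(kg·s²)] · [kg] · [kg] · [1/m]
Adding exponents of each base unit: kg: 1, m: 2, s: -2
SI base units of gravitational potential energy: kg·m²/s²

Answer: kg·m²/s²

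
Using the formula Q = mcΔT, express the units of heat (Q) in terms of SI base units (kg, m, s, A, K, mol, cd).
Units of each symbol in Q = mcΔT:
  m (mass): kg
  c (specific heat capacity, in J/(kg·K)): m²/(s²·K)
  ΔT (temperature change): K

Multiplying the contributions: [kg] · [m²/(s²·K)] · [K]
Adding exponents of each base unit: kg: 1, m: 2, s: -2
SI base units of heat: kg·m²/s²

Answer: kg·m²/s²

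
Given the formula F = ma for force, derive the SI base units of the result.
Units of each symbol in F = ma:
  m (mass): kg
  a (acceleration): m/s²

Multiplying the contributions: [kg] · [m/s²]
Adding exponents of each base unit: kg: 1, m: 1, s: -2
SI base units of force: kg·m/s²

Answer: kg·m/s²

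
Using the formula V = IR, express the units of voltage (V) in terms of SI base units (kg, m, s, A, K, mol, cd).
Units of each symbol in V = IR:
  I (current): A
  R (resistance, in ohms): kg·m²/(s³·A²)

Multiplying the contributions: [A] · [kg·m²/(s³·A²)]
Adding exponents of each base unit: kg: 1, m: 2, s: -3, A: -1
SI base units of voltage: kg·m²/(s³·A)

Answer: kg·m²/(s³·A)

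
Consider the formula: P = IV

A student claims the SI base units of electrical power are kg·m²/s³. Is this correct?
Units of each symbol in P = IV:
  I (current): A
  V (voltage, in volts): kg·m²/(s³·A)

Multiplying the contributions: [A] · [kg·m²/(s³·A)]
Adding exponents of each base unit: kg: 1, m: 2, s: -3
SI base units of electrical power: kg·m²/s³

The claimed units kg·m²/s³ match the derived units, so the claim is correct.

Answer: Yes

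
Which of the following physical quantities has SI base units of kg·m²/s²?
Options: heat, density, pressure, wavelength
Checking the SI base units of each option:
  heat (Q = mcΔT): kg·m²/s²  ✓ matches
  density (ρ = m/V): kg/m³  ✗
  pressure (P = F/A): kg/(m·s²)  ✗
  wavelength (λ = v/f): m  ✗

Only heat has units kg·m²/s².

Answer: heat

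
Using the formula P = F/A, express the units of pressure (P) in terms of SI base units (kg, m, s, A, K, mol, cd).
Units of each symbol in P = F/A:
  F (force): kg·m/s²
  A (area): m²  → in the denominator, contributes 1/m²

Multiplying the contributions: [kg·m/s²] · [1/m²]
Adding exponents of each base unit: kg: 1, m: -1, s: -2
SI base units of pressure: kg/(m·s²)

Answer: kg/(m·s²)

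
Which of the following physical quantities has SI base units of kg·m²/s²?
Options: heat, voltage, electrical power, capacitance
Checking the SI base units of each option:
  heat (Q = mcΔT): kg·m²/s²  ✓ matches
  voltage (V = IR): kg·m²/(s³·A)  ✗
  electrical power (P = IV): kg·m²/s³  ✗
  capacitance (C = Q/V): s⁴·A²/(kg·m²)  ✗

Only heat has units kg·m²/s².

Answer: heat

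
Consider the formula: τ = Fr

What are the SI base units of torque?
Units of each symbol in τ = Fr:
  F (force): kg·m/s²
  r (lever arm): m

Multiplying the contributions: [kg·m/s²] · [m]
Adding exponents of each base unit: kg: 1, m: 2, s: -2
SI base units of torque: kg·m²/s²

Answer: kg·m²/s²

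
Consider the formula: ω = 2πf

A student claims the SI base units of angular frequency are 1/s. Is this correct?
Units of each symbol in ω = 2πf:
  f (frequency): 1/s
  The factor 2π is dimensionless.

Multiplying the contributions: [1/s]
Adding exponents of each base unit: s: -1
SI base units of angular frequency: 1/s

The claimed units 1/s match the derived units, so the claim is correct.

Answer: Yes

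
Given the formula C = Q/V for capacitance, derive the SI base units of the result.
Units of each symbol in C = Q/V:
  Q (charge, in coulombs): s·A
  V (voltage, in volts): kg·m²/(s³·A)  → in the denominator, contributes s³·A/(kg·m²)

Multiplying the contributions: [s·A] · [s³·A/(kg·m²)]
Adding exponents of each base unit: kg: -1, m: -2, s: 4, A: 2
SI base units of capacitance: s⁴·A²/(kg·m²)

Answer: s⁴·A²/(kg·m²)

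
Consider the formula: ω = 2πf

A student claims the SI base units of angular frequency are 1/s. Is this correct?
Units of each symbol in ω = 2πf:
  f (frequency): 1/s
  The factor 2π is dimensionless.

Multiplying the contributions: [1/s]
Adding exponents of each base unit: s: -1
SI base units of angular frequency: 1/s

The claimed units 1/s match the derived units, so the claim is correct.

Answer: Yes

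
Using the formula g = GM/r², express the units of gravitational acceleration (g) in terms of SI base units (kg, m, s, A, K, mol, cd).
Units of each symbol in g = GM/r²:
  G (gravitational constant): m³/(kg·s²)
  M (mass): kg
  r (distance): m  → to the power 2 in the denominator, contributes 1/m²

Multiplying the contributions: [m³/(kg·s²)] · [kg] · [1/m²]
Adding exponents of each base unit: m: 1, s: -2
SI base units of gravitational acceleration: m/s²

Answer: m/s²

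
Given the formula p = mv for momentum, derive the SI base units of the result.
Units of each symbol in p = mv:
  m (mass): kg
  v (velocity): m/s

Multiplying the contributions: [kg] · [m/s]
Adding exponents of each base unit: kg: 1, m: 1, s: -1
SI base units of momentum: kg·m/s

Answer: kg·m/s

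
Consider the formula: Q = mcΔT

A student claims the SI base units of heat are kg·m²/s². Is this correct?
Units of each symbol in Q = mcΔT:
  m (mass): kg
  c (specific heat capacity, in J/(kg·K)): m²/(s²·K)
  ΔT (temperature change): K

Multiplying the contributions: [kg] · [m²/(s²·K)] · [K]
Adding exponents of each base unit: kg: 1, m: 2, s: -2
SI base units of heat: kg·m²/s²

The claimed units kg·m²/s² match the derived units, so the claim is correct.

Answer: Yes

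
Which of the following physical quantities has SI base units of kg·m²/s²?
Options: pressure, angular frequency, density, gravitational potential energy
Checking the SI base units of each option:
  pressure (P = F/A): kg/(m·s²)  ✗
  angular frequency (ω = 2πf): 1/s  ✗
  density (ρ = m/V): kg/m³  ✗
  gravitational potential energy (U = -GMm/r): kg·m²/s²  ✓ matches

Only gravitational potential energy has units kg·m²/s².

Answer: gravitational potential energy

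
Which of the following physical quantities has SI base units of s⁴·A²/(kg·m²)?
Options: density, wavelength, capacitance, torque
Checking the SI base units of each option:
  density (ρ = m/V): kg/m³  ✗
  wavelength (λ = v/f): m  ✗
  capacitance (C = Q/V): s⁴·A²/(kg·m²)  ✓ matches
  torque (τ = Fr): kg·m²/s²  ✗

Only capacitance has units s⁴·A²/(kg·m²).

Answer: capacitance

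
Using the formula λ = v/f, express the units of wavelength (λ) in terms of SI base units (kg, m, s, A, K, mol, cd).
Units of each symbol in λ = v/f:
  v (wave speed): m/s
  f (frequency): 1/s  → in the denominator, contributes s

Multiplying the contributions: [m/s] · [s]
Adding exponents of each base unit: m: 1
SI base units of wavelength: m

Answer: m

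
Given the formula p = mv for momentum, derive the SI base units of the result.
Units of each symbol in p = mv:
  m (mass): kg
  v (velocity): m/s

Multiplying the contributions: [kg] · [m/s]
Adding exponents of each base unit: kg: 1, m: 1, s: -1
SI base units of momentum: kg·m/s

Answer: kg·m/s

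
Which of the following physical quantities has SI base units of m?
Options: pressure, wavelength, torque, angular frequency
Checking the SI base units of each option:
  pressure (P = F/A): kg/(m·s²)  ✗
  wavelength (λ = v/f): m  ✓ matches
  torque (τ = Fr): kg·m²/s²  ✗
  angular frequency (ω = 2πf): 1/s  ✗

Only wavelength has units m.

Answer: wavelength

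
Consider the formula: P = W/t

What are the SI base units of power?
Units of each symbol in P = W/t:
  W (work): kg·m²/s²
  t (time): s  → in the denominator, contributes 1/s

Multiplying the contributions: [kg·m²/s²] · [1/s]
Adding exponents of each base unit: kg: 1, m: 2, s: -3
SI base units of power: kg·m²/s³

Answer: kg·m²/s³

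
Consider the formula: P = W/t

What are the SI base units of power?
Units of each symbol in P = W/t:
  W (work): kg·m²/s²
  t (time): s  → in the denominator, contributes 1/s

Multiplying the contributions: [kg·m²/s²] · [1/s]
Adding exponents of each base unit: kg: 1, m: 2, s: -3
SI base units of power: kg·m²/s³

Answer: kg·m²/s³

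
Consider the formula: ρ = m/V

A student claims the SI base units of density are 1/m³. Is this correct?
Units of each symbol in ρ = m/V:
  m (mass): kg
  V (volume): m³  → in the denominator, contributes 1/m³

Multiplying the contributions: [kg] · [1/m³]
Adding exponents of each base unit: kg: 1, m: -3
SI base units of density: kg/m³

The claimed units 1/m³ (exponents m: -3) do not match the derived units kg/m³ (exponents kg: 1, m: -3), so the claim is incorrect.

Answer: No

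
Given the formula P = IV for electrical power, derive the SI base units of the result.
Units of each symbol in P = IV:
  I (current): A
  V (voltage, in volts): kg·m²/(s³·A)

Multiplying the contributions: [A] · [kg·m²/(s³·A)]
Adding exponents of each base unit: kg: 1, m: 2, s: -3
SI base units of electrical power: kg·m²/s³

Answer: kg·m²/s³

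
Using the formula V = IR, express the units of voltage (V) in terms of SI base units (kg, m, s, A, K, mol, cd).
Units of each symbol in V = IR:
  I (current): A
  R (resistance, in ohms): kg·m²/(s³·A²)

Multiplying the contributions: [A] · [kg·m²/(s³·A²)]
Adding exponents of each base unit: kg: 1, m: 2, s: -3, A: -1
SI base units of voltage: kg·m²/(s³·A)

Answer: kg·m²/(s³·A)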